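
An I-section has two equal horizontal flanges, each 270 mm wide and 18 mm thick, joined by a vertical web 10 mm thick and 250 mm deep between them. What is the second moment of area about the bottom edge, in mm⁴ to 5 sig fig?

I_base ≈ 4.3770 × 10⁸ mm⁴

Break the section into simple shapes (no overlaps), measuring from the bottom-left corner of the bounding box.
Bottom flange: 270 × 18, A = 4 860 mm², y = 9 mm, Ī = 131 220 mm⁴.
Web: 10 × 250, A = 2 500 mm², y = 143 mm, Ī = 13 020 833 mm⁴.
Top flange: 270 × 18, A = 4 860 mm², y = 277 mm, Ī = 131 220 mm⁴.
Transfer each piece to a horizontal axis along the bottom face using Ī + A·d² with d = y − 0:
  bottom flange: d = 9 mm → contributes +524 880 mm⁴
  web: d = 143 mm → contributes +64 143 333 mm⁴
  top flange: d = 277 mm → contributes +373 034 160 mm⁴
Total I = 437 702 373 mm⁴.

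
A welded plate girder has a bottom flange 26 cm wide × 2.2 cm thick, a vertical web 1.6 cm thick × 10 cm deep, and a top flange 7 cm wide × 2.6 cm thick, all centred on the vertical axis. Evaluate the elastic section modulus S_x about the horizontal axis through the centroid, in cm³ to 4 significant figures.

Treat the section as a set of non-overlapping primitives; coordinates are from the bounding-box lower-left.
Bottom plate: 26 × 2.2, A = 57.2 cm², y = 1.1 cm, Ī = 23.0707 cm⁴.
Web plate: 1.6 × 10, A = 16 cm², y = 7.2 cm, Ī = 133.333 cm⁴.
Top plate: 7 × 2.6, A = 18.2 cm², y = 13.5 cm, Ī = 10.2527 cm⁴.
Centroid: ȳ = ΣA·y / ΣA = 4.63698 cm.
Transfer each piece to the horizontal axis through the centroid using Ī + A·d² with d = y − 4.63698:
  bottom plate: d = -3.53698 cm → contributes +738.656 cm⁴
  web plate: d = 2.56302 cm → contributes +238.438 cm⁴
  top plate: d = 8.86302 cm → contributes +1439.92 cm⁴
Total I = 2417.01 cm⁴.
Extreme fibre distance c = 10.163 cm; S = I/c = 237.824 cm³.

S_x ≈ 237.8 cm³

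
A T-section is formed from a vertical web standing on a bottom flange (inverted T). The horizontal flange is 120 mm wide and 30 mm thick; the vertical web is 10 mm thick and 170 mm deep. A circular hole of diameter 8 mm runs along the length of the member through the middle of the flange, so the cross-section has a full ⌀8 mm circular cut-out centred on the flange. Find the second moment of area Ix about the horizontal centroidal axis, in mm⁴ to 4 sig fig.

Ix ≈ 1.586 × 10⁷ mm⁴

Treat the section as a set of non-overlapping primitives; coordinates are from the bounding-box lower-left.
Flange: 120 × 30, A = 3 600 mm², y = 15 mm, Ī = 270 000 mm⁴.
Web: 10 × 170, A = 1 700 mm², y = 115 mm, Ī = 4 094 167 mm⁴.
Hole (subtracted): ⌀8, A = 50.2655 mm², y = 15 mm, Ī = 201.062 mm⁴.
Centroid: ȳ = ΣA·y / ΣA = 47.3826 mm.
Transfer each piece to the horizontal centroidal axis using Ī + A·d² with d = y − 47.3826:
  flange: d = -32.3826 mm → contributes +4 045 076 mm⁴
  web: d = 67.6174 mm → contributes +11 866 761 mm⁴
  hole: d = -32.3826 mm → contributes −52911.1 mm⁴
Total I = 15 858 925 mm⁴.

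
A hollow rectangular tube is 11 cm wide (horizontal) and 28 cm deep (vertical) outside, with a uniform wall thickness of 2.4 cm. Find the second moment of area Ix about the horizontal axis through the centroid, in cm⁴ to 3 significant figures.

Split into non-overlapping primitives; take the origin at the lower-left of the bounding box.
Outer rectangle: 11 × 28, A = 308 cm², y = 14 cm, Ī = 20 123 cm⁴.
Inner void (subtracted): 6.2 × 23.2, A = 143.84 cm², y = 14 cm, Ī = 6451.7 cm⁴.
By symmetry the centroid is at mid-height, ȳ = 14 cm.
All pieces are centred on the horizontal axis through the centroid, so I = ΣĪ (holes subtracted) = 13 671 cm⁴.

Ix ≈ 1.37 × 10⁴ cm⁴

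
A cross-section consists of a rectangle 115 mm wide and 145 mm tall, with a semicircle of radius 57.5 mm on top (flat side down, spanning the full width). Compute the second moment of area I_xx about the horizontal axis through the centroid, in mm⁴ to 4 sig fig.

I_xx ≈ 6.760 × 10⁷ mm⁴

Treat the section as a set of non-overlapping primitives; coordinates are from the bounding-box lower-left.
Rectangular body: 115 × 145, A = 16 675 mm², y = 72.5 mm, Ī = 29 215 990 mm⁴.
Semicircular cap: semicircle r = 57.5, A = 5193.45 mm², y = 169.404 mm, Ī = 1 199 785 mm⁴.
Centroid: ȳ = ΣA·y / ΣA = 95.5133 mm.
Transfer each piece to the horizontal axis through the centroid using Ī + A·d² with d = y − 95.5133:
  rectangular body: d = -23.0133 mm → contributes +38 047 244 mm⁴
  semicircular cap: d = 73.8905 mm → contributes +29 554 982 mm⁴
Total I = 67 602 226 mm⁴.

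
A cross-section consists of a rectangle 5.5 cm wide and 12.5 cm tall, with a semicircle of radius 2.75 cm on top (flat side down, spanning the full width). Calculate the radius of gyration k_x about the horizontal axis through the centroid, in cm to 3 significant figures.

k_x ≈ 4.25 cm

Break the section into simple shapes (no overlaps), measuring from the bottom-left corner of the bounding box.
Rectangular body: 5.5 × 12.5, A = 68.75 cm², y = 6.25 cm, Ī = 895.18 cm⁴.
Semicircular cap: semicircle r = 2.75, A = 11.879 cm², y = 13.667 cm, Ī = 6.2772 cm⁴.
Centroid: ȳ = ΣA·y / ΣA = 7.3428 cm.
Transfer each piece to the horizontal axis through the centroid using Ī + A·d² with d = y − 7.3428:
  rectangular body: d = -1.0928 cm → contributes +977.28 cm⁴
  semicircular cap: d = 6.3244 cm → contributes +481.41 cm⁴
Total I = 1458.7 cm⁴.
Radius of gyration: k = √(I/A) = √(1458.7 / 80.629) = 4.2534 cm.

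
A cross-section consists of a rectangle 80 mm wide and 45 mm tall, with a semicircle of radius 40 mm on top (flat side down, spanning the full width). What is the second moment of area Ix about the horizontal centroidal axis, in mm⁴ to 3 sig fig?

Treat the section as a set of non-overlapping primitives; coordinates are from the bounding-box lower-left.
Rectangular body: 80 × 45, A = 3 600 mm², y = 22.5 mm, Ī = 607 500 mm⁴.
Semicircular cap: semicircle r = 40, A = 2513.3 mm², y = 61.977 mm, Ī = 280 978 mm⁴.
Centroid: ȳ = ΣA·y / ΣA = 38.729 mm.
Transfer each piece to the horizontal centroidal axis using Ī + A·d² with d = y − 38.729:
  rectangular body: d = -16.229 mm → contributes +1 555 727 mm⁴
  semicircular cap: d = 23.247 mm → contributes +1 639 213 mm⁴
Total I = 3 194 940 mm⁴.

Ix ≈ 3.19 × 10⁶ mm⁴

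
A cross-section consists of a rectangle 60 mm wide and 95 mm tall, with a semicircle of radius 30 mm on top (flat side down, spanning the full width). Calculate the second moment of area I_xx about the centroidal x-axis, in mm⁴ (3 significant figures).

Split into non-overlapping primitives; take the origin at the lower-left of the bounding box.
Rectangular body: 60 × 95, A = 5 700 mm², y = 47.5 mm, Ī = 4 286 875 mm⁴.
Semicircular cap: semicircle r = 30, A = 1413.7 mm², y = 107.73 mm, Ī = 88 903 mm⁴.
Centroid: ȳ = ΣA·y / ΣA = 59.47 mm.
Transfer each piece to the centroidal x-axis using Ī + A·d² with d = y − 59.47:
  rectangular body: d = -11.97 mm → contributes +5 103 583 mm⁴
  semicircular cap: d = 48.262 mm → contributes +3 381 808 mm⁴
Total I = 8 485 391 mm⁴.

I_xx ≈ 8.49 × 10⁶ mm⁴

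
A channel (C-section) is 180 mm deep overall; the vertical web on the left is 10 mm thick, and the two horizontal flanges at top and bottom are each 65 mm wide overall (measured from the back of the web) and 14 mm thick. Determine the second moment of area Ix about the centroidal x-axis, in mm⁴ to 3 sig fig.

Break the section into simple shapes (no overlaps), measuring from the bottom-left corner of the bounding box.
Web: 10 × 180, A = 1 800 mm², y = 90 mm, Ī = 4 860 000 mm⁴.
Top flange (beyond web): 55 × 14, A = 770 mm², y = 173 mm, Ī = 12 577 mm⁴.
Bottom flange (beyond web): 55 × 14, A = 770 mm², y = 7 mm, Ī = 12 577 mm⁴.
By symmetry the centroid is at mid-height, ȳ = 90 mm.
Transfer each piece to the centroidal x-axis using Ī + A·d² with d = y − 90:
  web: d = 0 mm → contributes +4 860 000 mm⁴
  top flange (beyond web): d = 83 mm → contributes +5 317 107 mm⁴
  bottom flange (beyond web): d = -83 mm → contributes +5 317 107 mm⁴
Total I = 15 494 213 mm⁴.

Ix ≈ 1.55 × 10⁷ mm⁴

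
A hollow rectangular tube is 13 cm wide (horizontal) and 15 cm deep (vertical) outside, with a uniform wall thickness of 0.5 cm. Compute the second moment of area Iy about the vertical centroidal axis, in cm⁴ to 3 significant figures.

Treat the section as a set of non-overlapping primitives; coordinates are from the bounding-box lower-left.
Outer rectangle: 13 × 15, A = 195 cm², x = 6.5 cm, Ī = 2746.3 cm⁴.
Inner void (subtracted): 12 × 14, A = 168 cm², x = 6.5 cm, Ī = 2 016 cm⁴.
By symmetry the centroid is at mid-width, x̄ = 6.5 cm.
All pieces are centred on the vertical centroidal axis, so I = ΣĪ (holes subtracted) = 730.25 cm⁴.

Iy ≈ 730 cm⁴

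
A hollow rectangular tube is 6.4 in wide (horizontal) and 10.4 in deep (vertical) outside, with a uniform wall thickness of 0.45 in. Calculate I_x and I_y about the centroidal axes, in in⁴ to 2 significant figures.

Break the section into simple shapes (no overlaps), measuring from the bottom-left corner of the bounding box.
Outer rectangle: 6.4 × 10.4, A = 66.56 in², y = 5.2 in, Ī = 599.9 in⁴.
Inner void (subtracted): 5.5 × 9.5, A = 52.25 in², y = 5.2 in, Ī = 393 in⁴.
By symmetry the centroid is at mid-height, ȳ = 5.2 in.
All pieces are centred on the centroidal x-axis, so I = ΣĪ (holes subtracted) = 207 in⁴.
Repeating about the centroidal y-axis gives I_y = 95.48 in⁴.

I_x ≈ 210 in⁴, I_y ≈ 95 in⁴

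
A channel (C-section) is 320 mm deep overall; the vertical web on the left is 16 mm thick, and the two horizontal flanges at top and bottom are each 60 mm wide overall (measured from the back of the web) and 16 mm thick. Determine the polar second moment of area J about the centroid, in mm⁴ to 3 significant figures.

J ≈ 7.76 × 10⁷ mm⁴

Decompose the section into non-overlapping parts with the origin at the bottom-left of its bounding rectangle.
Web: 16 × 320, A = 5 120 mm², y = 160 mm, Ī = 43 690 667 mm⁴.
Top flange (beyond web): 44 × 16, A = 704 mm², y = 312 mm, Ī = 15 019 mm⁴.
Bottom flange (beyond web): 44 × 16, A = 704 mm², y = 8 mm, Ī = 15 019 mm⁴.
By symmetry the centroid is at mid-height, ȳ = 160 mm.
Transfer each piece to the centroidal x-axis using Ī + A·d² with d = y − 160:
  web: d = 0 mm → contributes +43 690 667 mm⁴
  top flange (beyond web): d = 152 mm → contributes +16 280 235 mm⁴
  bottom flange (beyond web): d = -152 mm → contributes +16 280 235 mm⁴
Total I = 76 251 136 mm⁴.
For the y-axis: x̄ = 14.471 mm.
Repeating about the centroidal y-axis gives I_y = 1 330 266 mm⁴.
Polar second moment: J = I_x + I_y = 77 581 402 mm⁴.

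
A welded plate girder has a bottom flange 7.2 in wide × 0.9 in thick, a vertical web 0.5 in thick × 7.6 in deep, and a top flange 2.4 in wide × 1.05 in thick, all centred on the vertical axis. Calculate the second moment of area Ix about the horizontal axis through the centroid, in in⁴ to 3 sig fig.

Ix ≈ 162 in⁴

Split into non-overlapping primitives; take the origin at the lower-left of the bounding box.
Bottom plate: 7.2 × 0.9, A = 6.48 in², y = 0.45 in, Ī = 0.4374 in⁴.
Web plate: 0.5 × 7.6, A = 3.8 in², y = 4.7 in, Ī = 18.291 in⁴.
Top plate: 2.4 × 1.05, A = 2.52 in², y = 9.025 in, Ī = 0.23153 in⁴.
Centroid: ȳ = ΣA·y / ΣA = 3.3999 in.
Transfer each piece to the horizontal axis through the centroid using Ī + A·d² with d = y − 3.3999:
  bottom plate: d = -2.9499 in → contributes +56.827 in⁴
  web plate: d = 1.3001 in → contributes +24.713 in⁴
  top plate: d = 5.6251 in → contributes +79.968 in⁴
Total I = 161.51 in⁴.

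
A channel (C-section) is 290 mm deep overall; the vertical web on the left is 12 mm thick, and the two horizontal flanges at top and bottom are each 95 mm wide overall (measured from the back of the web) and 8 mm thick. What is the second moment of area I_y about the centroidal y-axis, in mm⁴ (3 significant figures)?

Decompose the section into non-overlapping parts with the origin at the bottom-left of its bounding rectangle.
Web: 12 × 290, A = 3 480 mm², x = 6 mm, Ī = 41 760 mm⁴.
Top flange (beyond web): 83 × 8, A = 664 mm², x = 53.5 mm, Ī = 381 191 mm⁴.
Bottom flange (beyond web): 83 × 8, A = 664 mm², x = 53.5 mm, Ī = 381 191 mm⁴.
Centroid: x̄ = ΣA·x / ΣA = 19.12 mm.
Transfer each piece to the centroidal y-axis using Ī + A·d² with d = x − 19.12:
  web: d = -13.12 mm → contributes +640 769 mm⁴
  top flange (beyond web): d = 34.38 mm → contributes +1 166 038 mm⁴
  bottom flange (beyond web): d = 34.38 mm → contributes +1 166 038 mm⁴
Total I = 2 972 846 mm⁴.

I_y ≈ 2.97 × 10⁶ mm⁴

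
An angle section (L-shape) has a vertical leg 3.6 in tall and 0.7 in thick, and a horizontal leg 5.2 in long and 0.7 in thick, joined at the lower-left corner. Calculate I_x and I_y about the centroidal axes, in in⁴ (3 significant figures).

I_x ≈ 5.79 in⁴, I_y ≈ 14.9 in⁴

Break the section into simple shapes (no overlaps), measuring from the bottom-left corner of the bounding box.
Vertical leg: 0.7 × 3.6, A = 2.52 in², y = 1.8 in, Ī = 2.7216 in⁴.
Horizontal leg (remainder): 4.5 × 0.7, A = 3.15 in², y = 0.35 in, Ī = 0.12863 in⁴.
Centroid: ȳ = ΣA·y / ΣA = 0.99444 in.
Transfer each piece to the centroidal x-axis using Ī + A·d² with d = y − 0.99444:
  vertical leg: d = 0.80556 in → contributes +4.3569 in⁴
  horizontal leg (remainder): d = -0.64444 in → contributes +1.4368 in⁴
Total I = 5.7937 in⁴.
For the y-axis: x̄ = 1.7944 in.
Repeating about the centroidal y-axis gives I_y = 14.883 in⁴.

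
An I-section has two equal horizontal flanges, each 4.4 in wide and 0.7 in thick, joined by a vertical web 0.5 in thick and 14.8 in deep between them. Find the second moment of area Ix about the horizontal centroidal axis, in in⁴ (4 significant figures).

Ix ≈ 505.3 in⁴

Split into non-overlapping primitives; take the origin at the lower-left of the bounding box.
Bottom flange: 4.4 × 0.7, A = 3.08 in², y = 0.35 in, Ī = 0.125767 in⁴.
Web: 0.5 × 14.8, A = 7.4 in², y = 8.1 in, Ī = 135.075 in⁴.
Top flange: 4.4 × 0.7, A = 3.08 in², y = 15.85 in, Ī = 0.125767 in⁴.
By symmetry the centroid is at mid-height, ȳ = 8.1 in.
Transfer each piece to the horizontal centroidal axis using Ī + A·d² with d = y − 8.1:
  bottom flange: d = -7.75 in → contributes +185.118 in⁴
  web: d = 0 in → contributes +135.075 in⁴
  top flange: d = 7.75 in → contributes +185.118 in⁴
Total I = 505.311 in⁴.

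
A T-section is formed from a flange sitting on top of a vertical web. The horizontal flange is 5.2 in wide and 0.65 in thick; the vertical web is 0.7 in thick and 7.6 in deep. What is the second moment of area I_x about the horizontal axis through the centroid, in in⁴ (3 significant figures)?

I_x ≈ 60.9 in⁴

Split into non-overlapping primitives; take the origin at the lower-left of the bounding box.
Flange: 5.2 × 0.65, A = 3.38 in², y = 7.925 in, Ī = 0.119 in⁴.
Web: 0.7 × 7.6, A = 5.32 in², y = 3.8 in, Ī = 25.607 in⁴.
Centroid: ȳ = ΣA·y / ΣA = 5.4026 in.
Transfer each piece to the horizontal axis through the centroid using Ī + A·d² with d = y − 5.4026:
  flange: d = 2.5224 in → contributes +21.624 in⁴
  web: d = -1.6026 in → contributes +39.27 in⁴
Total I = 60.895 in⁴.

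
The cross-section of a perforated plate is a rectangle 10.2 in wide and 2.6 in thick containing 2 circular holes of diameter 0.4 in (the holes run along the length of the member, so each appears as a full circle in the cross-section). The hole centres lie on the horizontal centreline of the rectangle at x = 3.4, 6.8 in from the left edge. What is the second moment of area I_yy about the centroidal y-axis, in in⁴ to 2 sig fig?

Treat the section as a set of non-overlapping primitives; coordinates are from the bounding-box lower-left.
Plate: 10.2 × 2.6, A = 26.52 in², x = 5.1 in, Ī = 229.9 in⁴.
Hole 1 (subtracted): ⌀0.4, A = 0.1257 in², x = 3.4 in, Ī = 0.001257 in⁴.
Hole 2 (subtracted): ⌀0.4, A = 0.1257 in², x = 6.8 in, Ī = 0.001257 in⁴.
By symmetry the centroid is at mid-width, x̄ = 5.1 in.
Transfer each piece to the centroidal y-axis using Ī + A·d² with d = x − 5.1:
  plate: d = 0 in → contributes +229.9 in⁴
  hole 1: d = -1.7 in → contributes −0.3644 in⁴
  hole 2: d = 1.7 in → contributes −0.3644 in⁴
Total I = 229.2 in⁴.

I_yy ≈ 230 in⁴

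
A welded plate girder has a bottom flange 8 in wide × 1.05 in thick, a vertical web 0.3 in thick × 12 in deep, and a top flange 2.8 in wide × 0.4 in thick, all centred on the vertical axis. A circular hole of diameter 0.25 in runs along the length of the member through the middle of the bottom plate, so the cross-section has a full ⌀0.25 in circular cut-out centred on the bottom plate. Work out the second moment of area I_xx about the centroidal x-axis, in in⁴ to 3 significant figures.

I_xx ≈ 270 in⁴

Split into non-overlapping primitives; take the origin at the lower-left of the bounding box.
Bottom plate: 8 × 1.05, A = 8.4 in², y = 0.525 in, Ī = 0.77175 in⁴.
Web plate: 0.3 × 12, A = 3.6 in², y = 7.05 in, Ī = 43.2 in⁴.
Top plate: 2.8 × 0.4, A = 1.12 in², y = 13.25 in, Ī = 0.014933 in⁴.
Hole (subtracted): ⌀0.25, A = 0.049087 in², y = 0.525 in, Ī = 0.00019175 in⁴.
Centroid: ȳ = ΣA·y / ΣA = 3.4125 in.
Transfer each piece to the centroidal x-axis using Ī + A·d² with d = y − 3.4125:
  bottom plate: d = -2.8875 in → contributes +70.807 in⁴
  web plate: d = 3.6375 in → contributes +90.834 in⁴
  top plate: d = 9.8375 in → contributes +108.4 in⁴
  hole: d = -2.8875 in → contributes −0.40946 in⁴
Total I = 269.64 in⁴.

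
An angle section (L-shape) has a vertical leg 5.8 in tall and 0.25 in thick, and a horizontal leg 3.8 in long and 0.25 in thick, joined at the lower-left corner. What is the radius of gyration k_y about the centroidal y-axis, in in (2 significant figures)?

Split into non-overlapping primitives; take the origin at the lower-left of the bounding box.
Vertical leg: 0.25 × 5.8, A = 1.45 in², x = 0.125 in, Ī = 0.007552 in⁴.
Horizontal leg (remainder): 3.55 × 0.25, A = 0.8875 in², x = 2.025 in, Ī = 0.9321 in⁴.
Centroid: x̄ = ΣA·x / ΣA = 0.8464 in.
Transfer each piece to the centroidal y-axis using Ī + A·d² with d = x − 0.8464:
  vertical leg: d = -0.7214 in → contributes +0.7621 in⁴
  horizontal leg (remainder): d = 1.179 in → contributes +2.165 in⁴
Total I = 2.927 in⁴.
Radius of gyration: k = √(I/A) = √(2.927 / 2.338) = 1.119 in.

k_y ≈ 1.1 in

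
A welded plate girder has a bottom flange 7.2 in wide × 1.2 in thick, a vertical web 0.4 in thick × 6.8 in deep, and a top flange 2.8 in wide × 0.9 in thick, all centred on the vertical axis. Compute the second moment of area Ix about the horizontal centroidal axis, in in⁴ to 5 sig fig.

Ix ≈ 142.76 in⁴

Break the section into simple shapes (no overlaps), measuring from the bottom-left corner of the bounding box.
Bottom plate: 7.2 × 1.2, A = 8.64 in², y = 0.6 in, Ī = 1.0368 in⁴.
Web plate: 0.4 × 6.8, A = 2.72 in², y = 4.6 in, Ī = 10.48107 in⁴.
Top plate: 2.8 × 0.9, A = 2.52 in², y = 8.45 in, Ī = 0.1701 in⁴.
Centroid: ȳ = ΣA·y / ΣA = 2.809078 in.
Transfer each piece to the horizontal centroidal axis using Ī + A·d² with d = y − 2.809078:
  bottom plate: d = -2.209078 in → contributes +43.20021 in⁴
  web plate: d = 1.790922 in → contributes +19.2052 in⁴
  top plate: d = 5.640922 in → contributes +80.35651 in⁴
Total I = 142.7619 in⁴.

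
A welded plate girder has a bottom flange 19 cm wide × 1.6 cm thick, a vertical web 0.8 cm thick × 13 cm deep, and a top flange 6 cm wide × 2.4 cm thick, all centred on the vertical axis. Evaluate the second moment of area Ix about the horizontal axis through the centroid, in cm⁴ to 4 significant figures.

Ix ≈ 2410 cm⁴

Split into non-overlapping primitives; take the origin at the lower-left of the bounding box.
Bottom plate: 19 × 1.6, A = 30.4 cm², y = 0.8 cm, Ī = 6.48533 cm⁴.
Web plate: 0.8 × 13, A = 10.4 cm², y = 8.1 cm, Ī = 146.467 cm⁴.
Top plate: 6 × 2.4, A = 14.4 cm², y = 15.8 cm, Ī = 6.912 cm⁴.
Centroid: ȳ = ΣA·y / ΣA = 6.08841 cm.
Transfer each piece to the horizontal axis through the centroid using Ī + A·d² with d = y − 6.08841:
  bottom plate: d = -5.28841 cm → contributes +856.689 cm⁴
  web plate: d = 2.01159 cm → contributes +188.55 cm⁴
  top plate: d = 9.71159 cm → contributes +1365.05 cm⁴
Total I = 2410.29 cm⁴.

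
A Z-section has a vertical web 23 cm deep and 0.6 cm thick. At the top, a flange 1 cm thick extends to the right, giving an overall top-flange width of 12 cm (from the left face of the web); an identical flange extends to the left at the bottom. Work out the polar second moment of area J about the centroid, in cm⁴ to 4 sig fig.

Decompose the section into non-overlapping parts with the origin at the bottom-left of its bounding rectangle.
Web: 0.6 × 23, A = 13.8 cm², y = 11.5 cm, Ī = 608.35 cm⁴.
Top flange (beyond web): 11.4 × 1, A = 11.4 cm², y = 22.5 cm, Ī = 0.95 cm⁴.
Bottom flange (beyond web): 11.4 × 1, A = 11.4 cm², y = 0.5 cm, Ī = 0.95 cm⁴.
Centroid: ȳ = ΣA·y / ΣA = 11.5 cm.
Transfer each piece to the centroidal x-axis using Ī + A·d² with d = y − 11.5:
  web: d = 0 cm → contributes +608.35 cm⁴
  top flange (beyond web): d = 11 cm → contributes +1380.35 cm⁴
  bottom flange (beyond web): d = -11 cm → contributes +1380.35 cm⁴
Total I = 3369.05 cm⁴.
For the y-axis: x̄ = 11.7 cm.
Repeating about the centroidal y-axis gives I_y = 1068.14 cm⁴.
Polar second moment: J = I_x + I_y = 4437.19 cm⁴.

J ≈ 4437 cm⁴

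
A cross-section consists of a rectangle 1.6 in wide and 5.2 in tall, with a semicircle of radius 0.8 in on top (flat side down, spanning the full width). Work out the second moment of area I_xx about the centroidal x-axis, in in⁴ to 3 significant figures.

I_xx ≈ 26.5 in⁴

Break the section into simple shapes (no overlaps), measuring from the bottom-left corner of the bounding box.
Rectangular body: 1.6 × 5.2, A = 8.32 in², y = 2.6 in, Ī = 18.748 in⁴.
Semicircular cap: semicircle r = 0.8, A = 1.0053 in², y = 5.5395 in, Ī = 0.044956 in⁴.
Centroid: ȳ = ΣA·y / ΣA = 2.9169 in.
Transfer each piece to the centroidal x-axis using Ī + A·d² with d = y − 2.9169:
  rectangular body: d = -0.31689 in → contributes +19.583 in⁴
  semicircular cap: d = 2.6226 in → contributes +6.9597 in⁴
Total I = 26.543 in⁴.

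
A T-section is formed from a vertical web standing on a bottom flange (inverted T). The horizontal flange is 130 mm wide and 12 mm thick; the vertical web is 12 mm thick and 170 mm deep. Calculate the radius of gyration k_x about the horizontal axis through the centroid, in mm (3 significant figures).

Decompose the section into non-overlapping parts with the origin at the bottom-left of its bounding rectangle.
Flange: 130 × 12, A = 1 560 mm², y = 6 mm, Ī = 18 720 mm⁴.
Web: 12 × 170, A = 2 040 mm², y = 97 mm, Ī = 4 913 000 mm⁴.
Centroid: ȳ = ΣA·y / ΣA = 57.567 mm.
Transfer each piece to the horizontal axis through the centroid using Ī + A·d² with d = y − 57.567:
  flange: d = -51.567 mm → contributes +4 166 949 mm⁴
  web: d = 39.433 mm → contributes +8 085 175 mm⁴
Total I = 12 252 124 mm⁴.
Radius of gyration: k = √(I/A) = √(12 252 124 / 3 600) = 58.338 mm.

k_x ≈ 58.3 mm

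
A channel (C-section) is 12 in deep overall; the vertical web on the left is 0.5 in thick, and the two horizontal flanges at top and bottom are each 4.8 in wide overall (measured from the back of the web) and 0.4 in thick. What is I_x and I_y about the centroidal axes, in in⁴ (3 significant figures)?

Decompose the section into non-overlapping parts with the origin at the bottom-left of its bounding rectangle.
Web: 0.5 × 12, A = 6 in², y = 6 in, Ī = 72 in⁴.
Top flange (beyond web): 4.3 × 0.4, A = 1.72 in², y = 11.8 in, Ī = 0.022933 in⁴.
Bottom flange (beyond web): 4.3 × 0.4, A = 1.72 in², y = 0.2 in, Ī = 0.022933 in⁴.
By symmetry the centroid is at mid-height, ȳ = 6 in.
Transfer each piece to the centroidal x-axis using Ī + A·d² with d = y − 6:
  web: d = 0 in → contributes +72 in⁴
  top flange (beyond web): d = 5.8 in → contributes +57.884 in⁴
  bottom flange (beyond web): d = -5.8 in → contributes +57.884 in⁴
Total I = 187.77 in⁴.
For the y-axis: x̄ = 1.1246 in.
Repeating about the centroidal y-axis gives I_y = 18.019 in⁴.

I_x ≈ 188 in⁴, I_y ≈ 18.0 in⁴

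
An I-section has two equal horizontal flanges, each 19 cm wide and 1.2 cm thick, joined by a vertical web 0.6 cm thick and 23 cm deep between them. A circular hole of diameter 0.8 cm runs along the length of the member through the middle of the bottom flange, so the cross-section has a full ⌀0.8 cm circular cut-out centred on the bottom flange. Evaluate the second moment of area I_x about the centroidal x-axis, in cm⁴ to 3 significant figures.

Break the section into simple shapes (no overlaps), measuring from the bottom-left corner of the bounding box.
Bottom flange: 19 × 1.2, A = 22.8 cm², y = 0.6 cm, Ī = 2.736 cm⁴.
Web: 0.6 × 23, A = 13.8 cm², y = 12.7 cm, Ī = 608.35 cm⁴.
Top flange: 19 × 1.2, A = 22.8 cm², y = 24.8 cm, Ī = 2.736 cm⁴.
Hole (subtracted): ⌀0.8, A = 0.50265 cm², y = 0.6 cm, Ī = 0.020106 cm⁴.
Centroid: ȳ = ΣA·y / ΣA = 12.803 cm.
Transfer each piece to the centroidal x-axis using Ī + A·d² with d = y − 12.803:
  bottom flange: d = -12.203 cm → contributes +3398.1 cm⁴
  web: d = -0.10327 cm → contributes +608.5 cm⁴
  top flange: d = 11.997 cm → contributes +3284.1 cm⁴
  hole: d = -12.203 cm → contributes −74.875 cm⁴
Total I = 7215.9 cm⁴.

I_x ≈ 7220 cm⁴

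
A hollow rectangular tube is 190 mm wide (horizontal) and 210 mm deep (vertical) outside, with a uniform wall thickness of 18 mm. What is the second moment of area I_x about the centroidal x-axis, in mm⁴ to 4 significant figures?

I_x ≈ 7.903 × 10⁷ mm⁴

Break the section into simple shapes (no overlaps), measuring from the bottom-left corner of the bounding box.
Outer rectangle: 190 × 210, A = 39 900 mm², y = 105 mm, Ī = 146 632 500 mm⁴.
Inner void (subtracted): 154 × 174, A = 26 796 mm², y = 105 mm, Ī = 67 606 308 mm⁴.
By symmetry the centroid is at mid-height, ȳ = 105 mm.
All pieces are centred on the centroidal x-axis, so I = ΣĪ (holes subtracted) = 79 026 192 mm⁴.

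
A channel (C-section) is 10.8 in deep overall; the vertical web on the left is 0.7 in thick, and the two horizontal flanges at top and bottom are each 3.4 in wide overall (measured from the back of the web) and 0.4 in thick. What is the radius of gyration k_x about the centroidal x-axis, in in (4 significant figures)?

Decompose the section into non-overlapping parts with the origin at the bottom-left of its bounding rectangle.
Web: 0.7 × 10.8, A = 7.56 in², y = 5.4 in, Ī = 73.4832 in⁴.
Top flange (beyond web): 2.7 × 0.4, A = 1.08 in², y = 10.6 in, Ī = 0.0144 in⁴.
Bottom flange (beyond web): 2.7 × 0.4, A = 1.08 in², y = 0.2 in, Ī = 0.0144 in⁴.
By symmetry the centroid is at mid-height, ȳ = 5.4 in.
Transfer each piece to the centroidal x-axis using Ī + A·d² with d = y − 5.4:
  web: d = 0 in → contributes +73.4832 in⁴
  top flange (beyond web): d = 5.2 in → contributes +29.2176 in⁴
  bottom flange (beyond web): d = -5.2 in → contributes +29.2176 in⁴
Total I = 131.918 in⁴.
Radius of gyration: k = √(I/A) = √(131.918 / 9.72) = 3.684 in.

k_x ≈ 3.684 in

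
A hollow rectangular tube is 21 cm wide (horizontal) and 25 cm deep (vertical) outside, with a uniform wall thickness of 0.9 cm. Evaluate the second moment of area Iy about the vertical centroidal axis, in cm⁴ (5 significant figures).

Decompose the section into non-overlapping parts with the origin at the bottom-left of its bounding rectangle.
Outer rectangle: 21 × 25, A = 525 cm², x = 10.5 cm, Ī = 19293.75 cm⁴.
Inner void (subtracted): 19.2 × 23.2, A = 445.44 cm², x = 10.5 cm, Ī = 13683.92 cm⁴.
By symmetry the centroid is at mid-width, x̄ = 10.5 cm.
All pieces are centred on the vertical centroidal axis, so I = ΣĪ (holes subtracted) = 5609.833 cm⁴.

Iy ≈ 5609.8 cm⁴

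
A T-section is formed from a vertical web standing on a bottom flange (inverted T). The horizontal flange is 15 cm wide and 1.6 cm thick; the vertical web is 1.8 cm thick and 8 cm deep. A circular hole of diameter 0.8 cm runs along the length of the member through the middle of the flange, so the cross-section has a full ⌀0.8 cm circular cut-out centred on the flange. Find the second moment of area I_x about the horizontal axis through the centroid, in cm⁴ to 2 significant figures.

Split into non-overlapping primitives; take the origin at the lower-left of the bounding box.
Flange: 15 × 1.6, A = 24 cm², y = 0.8 cm, Ī = 5.12 cm⁴.
Web: 1.8 × 8, A = 14.4 cm², y = 5.6 cm, Ī = 76.8 cm⁴.
Hole (subtracted): ⌀0.8, A = 0.5027 cm², y = 0.8 cm, Ī = 0.02011 cm⁴.
Centroid: ȳ = ΣA·y / ΣA = 2.624 cm.
Transfer each piece to the horizontal axis through the centroid using Ī + A·d² with d = y − 2.624:
  flange: d = -1.824 cm → contributes +84.96 cm⁴
  web: d = 2.976 cm → contributes +204.3 cm⁴
  hole: d = -1.824 cm → contributes −1.692 cm⁴
Total I = 287.6 cm⁴.

I_x ≈ 290 cm⁴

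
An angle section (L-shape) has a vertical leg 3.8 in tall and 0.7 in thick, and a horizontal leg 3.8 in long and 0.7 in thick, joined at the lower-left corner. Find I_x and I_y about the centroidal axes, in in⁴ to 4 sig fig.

I_x ≈ 6.161 in⁴, I_y ≈ 6.161 in⁴

Decompose the section into non-overlapping parts with the origin at the bottom-left of its bounding rectangle.
Vertical leg: 0.7 × 3.8, A = 2.66 in², y = 1.9 in, Ī = 3.20087 in⁴.
Horizontal leg (remainder): 3.1 × 0.7, A = 2.17 in², y = 0.35 in, Ī = 0.0886083 in⁴.
Centroid: ȳ = ΣA·y / ΣA = 1.20362 in.
Transfer each piece to the centroidal x-axis using Ī + A·d² with d = y − 1.20362:
  vertical leg: d = 0.696377 in → contributes +4.49081 in⁴
  horizontal leg (remainder): d = -0.853623 in → contributes +1.66983 in⁴
Total I = 6.16064 in⁴.
For the y-axis: x̄ = 1.20362 in.
Repeating about the centroidal y-axis gives I_y = 6.16064 in⁴.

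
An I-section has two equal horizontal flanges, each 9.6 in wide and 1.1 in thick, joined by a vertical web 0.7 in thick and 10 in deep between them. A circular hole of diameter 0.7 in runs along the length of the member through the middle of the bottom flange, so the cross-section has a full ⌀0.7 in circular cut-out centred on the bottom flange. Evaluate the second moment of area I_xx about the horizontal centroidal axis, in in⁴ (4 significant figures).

Break the section into simple shapes (no overlaps), measuring from the bottom-left corner of the bounding box.
Bottom flange: 9.6 × 1.1, A = 10.56 in², y = 0.55 in, Ī = 1.0648 in⁴.
Web: 0.7 × 10, A = 7 in², y = 6.1 in, Ī = 58.3333 in⁴.
Top flange: 9.6 × 1.1, A = 10.56 in², y = 11.65 in, Ī = 1.0648 in⁴.
Hole (subtracted): ⌀0.7, A = 0.384845 in², y = 0.55 in, Ī = 0.0117859 in⁴.
Centroid: ȳ = ΣA·y / ΣA = 6.17701 in.
Transfer each piece to the horizontal centroidal axis using Ī + A·d² with d = y − 6.17701:
  bottom flange: d = -5.62701 in → contributes +335.429 in⁴
  web: d = -0.0770102 in → contributes +58.3748 in⁴
  top flange: d = 5.47299 in → contributes +317.375 in⁴
  hole: d = -5.62701 in → contributes −12.1972 in⁴
Total I = 698.981 in⁴.

I_xx ≈ 699.0 in⁴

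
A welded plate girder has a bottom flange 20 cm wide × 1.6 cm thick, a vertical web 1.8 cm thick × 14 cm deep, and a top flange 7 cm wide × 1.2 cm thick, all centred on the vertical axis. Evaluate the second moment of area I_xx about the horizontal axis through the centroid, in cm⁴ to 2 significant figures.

Treat the section as a set of non-overlapping primitives; coordinates are from the bounding-box lower-left.
Bottom plate: 20 × 1.6, A = 32 cm², y = 0.8 cm, Ī = 6.827 cm⁴.
Web plate: 1.8 × 14, A = 25.2 cm², y = 8.6 cm, Ī = 411.6 cm⁴.
Top plate: 7 × 1.2, A = 8.4 cm², y = 16.2 cm, Ī = 1.008 cm⁴.
Centroid: ȳ = ΣA·y / ΣA = 5.768 cm.
Transfer each piece to the horizontal axis through the centroid using Ī + A·d² with d = y − 5.768:
  bottom plate: d = -4.968 cm → contributes +796.7 cm⁴
  web plate: d = 2.832 cm → contributes +613.7 cm⁴
  top plate: d = 10.43 cm → contributes +915.1 cm⁴
Total I = 2 325 cm⁴.

I_xx ≈ 2300 cm⁴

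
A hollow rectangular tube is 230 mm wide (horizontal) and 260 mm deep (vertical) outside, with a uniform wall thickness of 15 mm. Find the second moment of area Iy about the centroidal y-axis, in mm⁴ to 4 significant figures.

Treat the section as a set of non-overlapping primitives; coordinates are from the bounding-box lower-left.
Outer rectangle: 230 × 260, A = 59 800 mm², x = 115 mm, Ī = 263 618 333 mm⁴.
Inner void (subtracted): 200 × 230, A = 46 000 mm², x = 115 mm, Ī = 153 333 333 mm⁴.
By symmetry the centroid is at mid-width, x̄ = 115 mm.
All pieces are centred on the centroidal y-axis, so I = ΣĪ (holes subtracted) = 110 285 000 mm⁴.

Iy ≈ 1.103 × 10⁸ mm⁴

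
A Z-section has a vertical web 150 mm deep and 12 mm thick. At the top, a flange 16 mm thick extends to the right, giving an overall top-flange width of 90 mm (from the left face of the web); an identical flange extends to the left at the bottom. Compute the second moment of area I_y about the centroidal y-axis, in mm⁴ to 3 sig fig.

Decompose the section into non-overlapping parts with the origin at the bottom-left of its bounding rectangle.
Web: 12 × 150, A = 1 800 mm², x = 84 mm, Ī = 21 600 mm⁴.
Top flange (beyond web): 78 × 16, A = 1 248 mm², x = 129 mm, Ī = 632 736 mm⁴.
Bottom flange (beyond web): 78 × 16, A = 1 248 mm², x = 39 mm, Ī = 632 736 mm⁴.
Centroid: x̄ = ΣA·x / ΣA = 84 mm.
Transfer each piece to the centroidal y-axis using Ī + A·d² with d = x − 84:
  web: d = 0 mm → contributes +21 600 mm⁴
  top flange (beyond web): d = 45 mm → contributes +3 159 936 mm⁴
  bottom flange (beyond web): d = -45 mm → contributes +3 159 936 mm⁴
Total I = 6 341 472 mm⁴.

I_y ≈ 6.34 × 10⁶ mm⁴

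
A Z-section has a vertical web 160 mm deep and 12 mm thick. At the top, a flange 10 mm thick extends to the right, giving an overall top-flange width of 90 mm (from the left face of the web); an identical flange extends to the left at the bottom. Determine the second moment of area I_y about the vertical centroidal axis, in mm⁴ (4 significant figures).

Break the section into simple shapes (no overlaps), measuring from the bottom-left corner of the bounding box.
Web: 12 × 160, A = 1 920 mm², x = 84 mm, Ī = 23 040 mm⁴.
Top flange (beyond web): 78 × 10, A = 780 mm², x = 129 mm, Ī = 395 460 mm⁴.
Bottom flange (beyond web): 78 × 10, A = 780 mm², x = 39 mm, Ī = 395 460 mm⁴.
Centroid: x̄ = ΣA·x / ΣA = 84 mm.
Transfer each piece to the vertical centroidal axis using Ī + A·d² with d = x − 84:
  web: d = 0 mm → contributes +23 040 mm⁴
  top flange (beyond web): d = 45 mm → contributes +1 974 960 mm⁴
  bottom flange (beyond web): d = -45 mm → contributes +1 974 960 mm⁴
Total I = 3 972 960 mm⁴.

I_y ≈ 3.973 × 10⁶ mm⁴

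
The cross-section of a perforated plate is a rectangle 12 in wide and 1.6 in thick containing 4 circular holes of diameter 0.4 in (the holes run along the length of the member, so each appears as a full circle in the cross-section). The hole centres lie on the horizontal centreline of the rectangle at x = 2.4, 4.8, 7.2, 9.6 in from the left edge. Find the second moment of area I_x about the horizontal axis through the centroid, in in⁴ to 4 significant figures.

I_x ≈ 4.091 in⁴

Break the section into simple shapes (no overlaps), measuring from the bottom-left corner of the bounding box.
Plate: 12 × 1.6, A = 19.2 in², y = 0.8 in, Ī = 4.096 in⁴.
Hole 1 (subtracted): ⌀0.4, A = 0.125664 in², y = 0.8 in, Ī = 0.00125664 in⁴.
Hole 2 (subtracted): ⌀0.4, A = 0.125664 in², y = 0.8 in, Ī = 0.00125664 in⁴.
Hole 3 (subtracted): ⌀0.4, A = 0.125664 in², y = 0.8 in, Ī = 0.00125664 in⁴.
Hole 4 (subtracted): ⌀0.4, A = 0.125664 in², y = 0.8 in, Ī = 0.00125664 in⁴.
By symmetry the centroid is at mid-height, ȳ = 0.8 in.
All pieces are centred on the horizontal axis through the centroid, so I = ΣĪ (holes subtracted) = 4.09097 in⁴.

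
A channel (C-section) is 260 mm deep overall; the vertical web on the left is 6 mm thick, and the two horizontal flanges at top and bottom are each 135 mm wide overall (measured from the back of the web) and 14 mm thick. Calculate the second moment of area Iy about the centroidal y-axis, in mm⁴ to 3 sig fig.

Decompose the section into non-overlapping parts with the origin at the bottom-left of its bounding rectangle.
Web: 6 × 260, A = 1 560 mm², x = 3 mm, Ī = 4 680 mm⁴.
Top flange (beyond web): 129 × 14, A = 1 806 mm², x = 70.5 mm, Ī = 2 504 471 mm⁴.
Bottom flange (beyond web): 129 × 14, A = 1 806 mm², x = 70.5 mm, Ī = 2 504 471 mm⁴.
Centroid: x̄ = ΣA·x / ΣA = 50.14 mm.
Transfer each piece to the centroidal y-axis using Ī + A·d² with d = x − 50.14:
  web: d = -47.14 mm → contributes +3 471 335 mm⁴
  top flange (beyond web): d = 20.36 mm → contributes +3 253 084 mm⁴
  bottom flange (beyond web): d = 20.36 mm → contributes +3 253 084 mm⁴
Total I = 9 977 502 mm⁴.

Iy ≈ 9.98 × 10⁶ mm⁴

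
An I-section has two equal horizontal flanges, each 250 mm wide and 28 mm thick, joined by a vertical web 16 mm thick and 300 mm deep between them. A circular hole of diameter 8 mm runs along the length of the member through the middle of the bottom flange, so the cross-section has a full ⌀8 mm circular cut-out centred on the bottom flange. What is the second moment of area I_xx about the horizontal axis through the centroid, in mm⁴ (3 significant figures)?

I_xx ≈ 4.12 × 10⁸ mm⁴

Split into non-overlapping primitives; take the origin at the lower-left of the bounding box.
Bottom flange: 250 × 28, A = 7 000 mm², y = 14 mm, Ī = 457 333 mm⁴.
Web: 16 × 300, A = 4 800 mm², y = 178 mm, Ī = 36 000 000 mm⁴.
Top flange: 250 × 28, A = 7 000 mm², y = 342 mm, Ī = 457 333 mm⁴.
Hole (subtracted): ⌀8, A = 50.265 mm², y = 14 mm, Ī = 201.06 mm⁴.
Centroid: ȳ = ΣA·y / ΣA = 178.44 mm.
Transfer each piece to the horizontal axis through the centroid using Ī + A·d² with d = y − 178.44:
  bottom flange: d = -164.44 mm → contributes +189 740 150 mm⁴
  web: d = -0.43966 mm → contributes +36 000 928 mm⁴
  top flange: d = 163.56 mm → contributes +187 721 223 mm⁴
  hole: d = -164.44 mm → contributes −1 359 400 mm⁴
Total I = 412 102 901 mm⁴.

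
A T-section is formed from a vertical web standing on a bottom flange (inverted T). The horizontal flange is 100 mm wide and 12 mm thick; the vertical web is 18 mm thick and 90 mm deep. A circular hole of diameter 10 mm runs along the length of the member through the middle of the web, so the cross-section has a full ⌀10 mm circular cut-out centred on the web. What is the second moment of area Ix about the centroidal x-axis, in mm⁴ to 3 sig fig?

Decompose the section into non-overlapping parts with the origin at the bottom-left of its bounding rectangle.
Flange: 100 × 12, A = 1 200 mm², y = 6 mm, Ī = 14 400 mm⁴.
Web: 18 × 90, A = 1 620 mm², y = 57 mm, Ī = 1 093 500 mm⁴.
Hole (subtracted): ⌀10, A = 78.54 mm², y = 57 mm, Ī = 490.87 mm⁴.
Centroid: ȳ = ΣA·y / ΣA = 34.676 mm.
Transfer each piece to the centroidal x-axis using Ī + A·d² with d = y − 34.676:
  flange: d = -28.676 mm → contributes +1 001 185 mm⁴
  web: d = 22.324 mm → contributes +1 900 835 mm⁴
  hole: d = 22.324 mm → contributes −39 632 mm⁴
Total I = 2 862 388 mm⁴.

Ix ≈ 2.86 × 10⁶ mm⁴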